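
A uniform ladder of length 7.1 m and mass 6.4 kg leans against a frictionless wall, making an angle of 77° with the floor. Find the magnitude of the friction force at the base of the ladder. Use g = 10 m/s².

f ≈ 7.39 N

About the foot of the ladder:
Ladder weight 6.4×10 = 64 N acts at 3.55 m along the ladder; its horizontal arm is 3.55·cos77° = 0.7986 m → τ = 51.11 N·m clockwise.
Wall normal N acts horizontally at the top; its moment arm is the height L sinθ = 7.1·sin77° = 6.918 m, counterclockwise.
For rotational equilibrium, N × 6.918 = 51.11, so N = 7.39 N.
ΣFx = 0: friction at the foot balances the wall's push, so f = N_wall = 7.39 N.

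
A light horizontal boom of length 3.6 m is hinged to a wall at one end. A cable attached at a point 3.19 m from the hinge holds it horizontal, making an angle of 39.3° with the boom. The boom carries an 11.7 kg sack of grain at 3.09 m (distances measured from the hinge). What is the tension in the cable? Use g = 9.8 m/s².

T ≈ 175 N

Take moments about the hinge.
Sack of grain: 11.7 × 9.8 = 114.7 N down at 3.09 m → arm 3.09 m, τ = 114.7 × 3.09 = 354.4 N·m clockwise.
Total clockwise load moment = 354.4 N·m.
The cable tension T acts at 3.19 m; only its component perpendicular to the boom, T sinθ, produces torque. sin 39.3° = 0.6334.
Setting net torque to zero: T × 3.19 × 0.6334 = 354.4 → T = 354.4 / 2.021 = 175 N.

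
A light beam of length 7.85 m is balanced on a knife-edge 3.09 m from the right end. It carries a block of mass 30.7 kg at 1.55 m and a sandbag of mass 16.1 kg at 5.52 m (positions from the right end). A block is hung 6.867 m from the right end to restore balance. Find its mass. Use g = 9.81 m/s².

Take moments about the knife-edge (at 3.09 m from the right end).
Block: 30.7 × 9.81 = 301.2 N down at 1.55 m → arm 1.54 m, τ = 301.2 × 1.54 = 463.8 N·m clockwise.
Sandbag: 16.1 × 9.81 = 157.9 N down at 5.52 m → arm 2.43 m, τ = 157.9 × 2.43 = 383.7 N·m counterclockwise.
Net moment of known loads = 80.1 N·m clockwise.
An unknown mass m at 6.867 m has arm 3.777 m; its moment is m·g·3.777 counterclockwise.
Setting net torque to zero: m × 9.81 × 3.777 = 80.1 → m = 80.1 / (9.81 × 3.777) = 2.16 kg.

m ≈ 2.16 kg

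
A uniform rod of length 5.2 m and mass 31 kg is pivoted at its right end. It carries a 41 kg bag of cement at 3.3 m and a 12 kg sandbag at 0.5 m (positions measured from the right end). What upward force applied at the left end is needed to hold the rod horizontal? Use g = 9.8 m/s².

F ≈ 418 N

Choose the right end as the axis so the unknown pivot reaction has zero arm there.
Beam weight: 31 × 9.8 = 303.8 N down at 2.6 m → arm 2.6 m, τ = 303.8 × 2.6 = 789.9 N·m counterclockwise.
Bag of cement: 41 × 9.8 = 401.8 N down at 3.3 m → arm 3.3 m, τ = 401.8 × 3.3 = 1326 N·m counterclockwise.
Sandbag: 12 × 9.8 = 117.6 N down at 0.5 m → arm 0.5 m, τ = 117.6 × 0.5 = 58.8 N·m counterclockwise.
Net moment of the loads = 2175 N·m counterclockwise.
The upward force F acts at the left end, arm 5.2 m, giving F × 5.2 clockwise.
For rotational equilibrium, F × 5.2 = 2175, so F = 2175 / 5.2 = 418 N.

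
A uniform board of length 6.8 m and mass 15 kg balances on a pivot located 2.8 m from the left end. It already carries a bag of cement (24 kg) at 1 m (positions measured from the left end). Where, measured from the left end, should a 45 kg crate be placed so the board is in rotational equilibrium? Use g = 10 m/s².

x ≈ 3.56 m from the left end

Taking torques about the pivot (at 2.8 m from the left end):
Beam weight: 15 × 10 = 150 N down at 3.4 m → arm 0.6 m, τ = 150 × 0.6 = 90 N·m clockwise.
Bag of cement: 24 × 10 = 240 N down at 1 m → arm 1.8 m, τ = 240 × 1.8 = 432 N·m counterclockwise.
Net moment of existing loads = 342 N·m counterclockwise.
The crate weighs 45 × 10 = 450 N and must supply an equal clockwise moment, so its lever arm about the pivot is 342 / 450 = 0.76 m.
That puts it at 2.8 + 0.76 = 3.56 m from the left end.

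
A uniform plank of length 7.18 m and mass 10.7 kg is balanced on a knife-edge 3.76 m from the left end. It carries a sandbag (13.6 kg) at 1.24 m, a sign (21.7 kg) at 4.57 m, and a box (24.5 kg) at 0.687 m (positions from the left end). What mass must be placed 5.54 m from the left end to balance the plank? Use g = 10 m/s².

Choose the knife-edge (at 3.76 m from the left end) as the axis so the support reaction has zero arm there.
Beam weight: 10.7 × 10 = 107 N down at 3.59 m → arm 0.17 m, τ = 107 × 0.17 = 18.19 N·m counterclockwise.
Sandbag: 13.6 × 10 = 136 N down at 1.24 m → arm 2.52 m, τ = 136 × 2.52 = 342.7 N·m counterclockwise.
Sign: 21.7 × 10 = 217 N down at 4.57 m → arm 0.81 m, τ = 217 × 0.81 = 175.8 N·m clockwise.
Box: 24.5 × 10 = 245 N down at 0.687 m → arm 3.073 m, τ = 245 × 3.073 = 752.9 N·m counterclockwise.
Net moment of known loads = 938 N·m counterclockwise.
An unknown mass m at 5.54 m has arm 1.78 m; its moment is m·g·1.78 clockwise.
Balancing moments: m × 10 × 1.78 = 938, giving m = 938 / (10 × 1.78) = 52.7 kg.

m ≈ 52.7 kg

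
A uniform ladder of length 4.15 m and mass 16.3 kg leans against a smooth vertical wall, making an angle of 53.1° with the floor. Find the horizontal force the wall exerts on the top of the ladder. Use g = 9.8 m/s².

Taking torques about the foot of the ladder:
Ladder weight 16.3×9.8 = 159.7 N acts at 2.075 m along the ladder; its horizontal arm is 2.075·cos53.1° = 1.246 m → τ = 199 N·m clockwise.
Wall normal N acts horizontally at the top; its moment arm is the height L sinθ = 4.15·sin53.1° = 3.319 m, counterclockwise.
Στ = 0 ⇒ N × 3.319 = 199 ⇒ N = 60 N.

N_wall ≈ 60 N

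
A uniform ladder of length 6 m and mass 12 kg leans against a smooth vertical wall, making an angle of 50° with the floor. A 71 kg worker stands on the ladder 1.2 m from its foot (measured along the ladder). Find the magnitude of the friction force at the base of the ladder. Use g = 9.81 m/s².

f ≈ 166 N

Take moments about the foot of the ladder.
Ladder weight 12×9.81 = 117.7 N acts at 3 m along the ladder; its horizontal arm is 3·cos50° = 1.928 m → τ = 226.9 N·m clockwise.
Worker: 71×9.81 = 696.5 N at 1.2 m → arm 0.7713 m → τ = 537.2 N·m clockwise.
Wall normal N acts horizontally at the top; its moment arm is the height L sinθ = 6·sin50° = 4.596 m, counterclockwise.
Στ = 0 ⇒ N × 4.596 = 764.1 ⇒ N = 166 N.
ΣFx = 0: friction at the foot balances the wall's push, so f = N_wall = 166 N.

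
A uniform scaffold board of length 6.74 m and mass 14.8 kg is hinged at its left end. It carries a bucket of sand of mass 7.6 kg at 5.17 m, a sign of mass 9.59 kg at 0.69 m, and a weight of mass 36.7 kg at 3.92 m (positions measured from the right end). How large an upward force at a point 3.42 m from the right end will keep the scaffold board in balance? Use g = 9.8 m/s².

F ≈ 659 N

Sum moments about the left end (the unknown pivot reaction has zero arm there).
Beam weight: 14.8 × 9.8 = 145 N down at 3.37 m → arm 3.37 m, τ = 145 × 3.37 = 488.7 N·m clockwise.
Bucket of sand: 7.6 × 9.8 = 74.48 N down at 5.17 m → arm 1.57 m, τ = 74.48 × 1.57 = 116.9 N·m clockwise.
Sign: 9.59 × 9.8 = 93.98 N down at 0.69 m → arm 6.05 m, τ = 93.98 × 6.05 = 568.6 N·m clockwise.
Weight: 36.7 × 9.8 = 359.7 N down at 3.92 m → arm 2.82 m, τ = 359.7 × 2.82 = 1014 N·m clockwise.
Net moment of the loads = 2188 N·m clockwise.
The upward force F acts at a point 3.42 m from the right end, arm 3.32 m, giving F × 3.32 counterclockwise.
Στ = 0 ⇒ F × 3.32 = 2188 ⇒ F = 2188 / 3.32 = 659 N.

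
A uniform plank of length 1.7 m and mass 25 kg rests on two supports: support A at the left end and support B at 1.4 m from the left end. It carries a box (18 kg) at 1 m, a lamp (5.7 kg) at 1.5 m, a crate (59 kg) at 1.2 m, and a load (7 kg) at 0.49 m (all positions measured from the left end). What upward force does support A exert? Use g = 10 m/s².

About support B:
Beam weight: 25 × 10 = 250 N down at 0.85 m → arm 0.55 m, τ = 250 × 0.55 = 137.5 N·m counterclockwise.
Box: 18 × 10 = 180 N down at 1 m → arm 0.4 m, τ = 180 × 0.4 = 72 N·m counterclockwise.
Lamp: 5.7 × 10 = 57 N down at 1.5 m → arm 0.1 m, τ = 57 × 0.1 = 5.7 N·m clockwise.
Crate: 59 × 10 = 590 N down at 1.2 m → arm 0.2 m, τ = 590 × 0.2 = 118 N·m counterclockwise.
Load: 7 × 10 = 70 N down at 0.49 m → arm 0.91 m, τ = 70 × 0.91 = 63.7 N·m counterclockwise.
Net load moment about support B = 385.5 N·m counterclockwise.
Reaction R at support A is upward at 0 m, arm 1.4 m → moment R × 1.4 clockwise.
Setting net torque to zero: R × 1.4 = 385.5 → R = 275 N.

R_A ≈ 275 N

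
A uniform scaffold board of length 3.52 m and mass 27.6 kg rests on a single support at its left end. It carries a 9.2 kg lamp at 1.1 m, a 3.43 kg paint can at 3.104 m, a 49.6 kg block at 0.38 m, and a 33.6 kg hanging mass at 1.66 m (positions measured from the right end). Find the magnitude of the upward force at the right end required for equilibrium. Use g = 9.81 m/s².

F ≈ 810 N

Taking torques about the left end:
Beam weight: 27.6 × 9.81 = 270.8 N down at 1.76 m → arm 1.76 m, τ = 270.8 × 1.76 = 476.6 N·m clockwise.
Lamp: 9.2 × 9.81 = 90.25 N down at 1.1 m → arm 2.42 m, τ = 90.25 × 2.42 = 218.4 N·m clockwise.
Paint can: 3.43 × 9.81 = 33.65 N down at 3.104 m → arm 0.416 m, τ = 33.65 × 0.416 = 14 N·m clockwise.
Block: 49.6 × 9.81 = 486.6 N down at 0.38 m → arm 3.14 m, τ = 486.6 × 3.14 = 1528 N·m clockwise.
Hanging mass: 33.6 × 9.81 = 329.6 N down at 1.66 m → arm 1.86 m, τ = 329.6 × 1.86 = 613.1 N·m clockwise.
Net moment of the loads = 2850 N·m clockwise.
The upward force F acts at the right end, arm 3.52 m, giving F × 3.52 counterclockwise.
Setting net torque to zero: F × 3.52 = 2850 → F = 2850 / 3.52 = 810 N.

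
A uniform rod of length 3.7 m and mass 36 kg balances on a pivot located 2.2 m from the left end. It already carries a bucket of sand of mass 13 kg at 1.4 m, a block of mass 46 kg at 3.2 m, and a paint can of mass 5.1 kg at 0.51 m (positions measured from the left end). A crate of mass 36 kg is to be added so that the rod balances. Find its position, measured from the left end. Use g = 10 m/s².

Take moments about the pivot (at 2.2 m from the left end).
Beam weight: 36 × 10 = 360 N down at 1.85 m → arm 0.35 m, τ = 360 × 0.35 = 126 N·m counterclockwise.
Bucket of sand: 13 × 10 = 130 N down at 1.4 m → arm 0.8 m, τ = 130 × 0.8 = 104 N·m counterclockwise.
Block: 46 × 10 = 460 N down at 3.2 m → arm 1 m, τ = 460 × 1 = 460 N·m clockwise.
Paint can: 5.1 × 10 = 51 N down at 0.51 m → arm 1.69 m, τ = 51 × 1.69 = 86.19 N·m counterclockwise.
Net moment of existing loads = 143.8 N·m clockwise.
The crate weighs 36 × 10 = 360 N and must supply an equal counterclockwise moment, so its lever arm about the pivot is 143.8 / 360 = 0.399 m.
That puts it at 2.2 − 0.399 = 1.8 m from the left end.

x ≈ 1.8 m from the left end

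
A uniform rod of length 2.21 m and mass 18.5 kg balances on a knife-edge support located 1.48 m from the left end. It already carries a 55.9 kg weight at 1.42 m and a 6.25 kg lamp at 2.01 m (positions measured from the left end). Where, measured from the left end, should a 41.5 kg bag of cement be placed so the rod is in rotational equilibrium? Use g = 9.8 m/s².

x ≈ 1.65 m from the left end

Take moments about the knife-edge support (at 1.48 m from the left end).
Beam weight: 18.5 × 9.8 = 181.3 N down at 1.105 m → arm 0.375 m, τ = 181.3 × 0.375 = 67.99 N·m counterclockwise.
Weight: 55.9 × 9.8 = 547.8 N down at 1.42 m → arm 0.06 m, τ = 547.8 × 0.06 = 32.87 N·m counterclockwise.
Lamp: 6.25 × 9.8 = 61.25 N down at 2.01 m → arm 0.53 m, τ = 61.25 × 0.53 = 32.46 N·m clockwise.
Net moment of existing loads = 68.4 N·m counterclockwise.
The bag of cement weighs 41.5 × 9.8 = 406.7 N and must supply an equal clockwise moment, so its lever arm about the knife-edge support is 68.4 / 406.7 = 0.168 m.
That puts it at 1.48 + 0.168 = 1.65 m from the left end.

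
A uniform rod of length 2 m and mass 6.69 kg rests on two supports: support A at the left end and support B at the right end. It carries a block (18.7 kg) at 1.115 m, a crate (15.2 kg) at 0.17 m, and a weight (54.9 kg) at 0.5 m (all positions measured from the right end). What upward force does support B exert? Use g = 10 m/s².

R_B ≈ 667 N

Take moments about support A.
Beam weight: 6.69 × 10 = 66.9 N down at 1 m → arm 1 m, τ = 66.9 × 1 = 66.9 N·m clockwise.
Block: 18.7 × 10 = 187 N down at 1.115 m → arm 0.885 m, τ = 187 × 0.885 = 165.5 N·m clockwise.
Crate: 15.2 × 10 = 152 N down at 0.17 m → arm 1.83 m, τ = 152 × 1.83 = 278.2 N·m clockwise.
Weight: 54.9 × 10 = 549 N down at 0.5 m → arm 1.5 m, τ = 549 × 1.5 = 823.5 N·m clockwise.
Net load moment about support A = 1334 N·m clockwise.
Reaction R at support B is upward at 0 m, arm 2 m → moment R × 2 counterclockwise.
Στ = 0 ⇒ R × 2 = 1334 ⇒ R = 667 N.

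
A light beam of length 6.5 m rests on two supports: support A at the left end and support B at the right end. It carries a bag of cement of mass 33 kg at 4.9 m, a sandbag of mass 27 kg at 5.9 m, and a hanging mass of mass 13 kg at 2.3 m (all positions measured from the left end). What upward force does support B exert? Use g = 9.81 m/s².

About support A:
Bag of cement: 33 × 9.81 = 323.7 N down at 4.9 m → arm 4.9 m, τ = 323.7 × 4.9 = 1586 N·m clockwise.
Sandbag: 27 × 9.81 = 264.9 N down at 5.9 m → arm 5.9 m, τ = 264.9 × 5.9 = 1563 N·m clockwise.
Hanging mass: 13 × 9.81 = 127.5 N down at 2.3 m → arm 2.3 m, τ = 127.5 × 2.3 = 293.2 N·m clockwise.
Net load moment about support A = 3442 N·m clockwise.
Reaction R at support B is upward at 6.5 m, arm 6.5 m → moment R × 6.5 counterclockwise.
For rotational equilibrium, R × 6.5 = 3442, so R = 530 N.

R_B ≈ 530 N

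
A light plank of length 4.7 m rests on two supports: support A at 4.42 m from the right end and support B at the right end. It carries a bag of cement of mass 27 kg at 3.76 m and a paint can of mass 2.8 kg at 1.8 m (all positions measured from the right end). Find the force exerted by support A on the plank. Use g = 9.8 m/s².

R_A ≈ 236 N

Taking torques about support B:
Bag of cement: 27 × 9.8 = 264.6 N down at 3.76 m → arm 3.76 m, τ = 264.6 × 3.76 = 994.9 N·m counterclockwise.
Paint can: 2.8 × 9.8 = 27.44 N down at 1.8 m → arm 1.8 m, τ = 27.44 × 1.8 = 49.39 N·m counterclockwise.
Net load moment about support B = 1044 N·m counterclockwise.
Reaction R at support A is upward at 4.42 m, arm 4.42 m → moment R × 4.42 clockwise.
For rotational equilibrium, R × 4.42 = 1044, so R = 236 N.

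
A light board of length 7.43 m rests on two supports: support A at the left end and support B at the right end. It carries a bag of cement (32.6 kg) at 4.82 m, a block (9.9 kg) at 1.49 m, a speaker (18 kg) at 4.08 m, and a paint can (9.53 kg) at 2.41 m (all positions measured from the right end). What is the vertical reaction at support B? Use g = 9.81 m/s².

Taking torques about support A:
Bag of cement: 32.6 × 9.81 = 319.8 N down at 4.82 m → arm 2.61 m, τ = 319.8 × 2.61 = 834.7 N·m clockwise.
Block: 9.9 × 9.81 = 97.12 N down at 1.49 m → arm 5.94 m, τ = 97.12 × 5.94 = 576.9 N·m clockwise.
Speaker: 18 × 9.81 = 176.6 N down at 4.08 m → arm 3.35 m, τ = 176.6 × 3.35 = 591.6 N·m clockwise.
Paint can: 9.53 × 9.81 = 93.49 N down at 2.41 m → arm 5.02 m, τ = 93.49 × 5.02 = 469.3 N·m clockwise.
Net load moment about support A = 2472 N·m clockwise.
Reaction R at support B is upward at 0 m, arm 7.43 m → moment R × 7.43 counterclockwise.
For rotational equilibrium, R × 7.43 = 2472, so R = 333 N.

R_B ≈ 333 N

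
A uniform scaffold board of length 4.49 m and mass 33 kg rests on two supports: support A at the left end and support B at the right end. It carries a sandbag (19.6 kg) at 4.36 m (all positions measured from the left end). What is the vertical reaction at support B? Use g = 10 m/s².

Taking torques about support A:
Beam weight: 33 × 10 = 330 N down at 2.245 m → arm 2.245 m, τ = 330 × 2.245 = 740.9 N·m clockwise.
Sandbag: 19.6 × 10 = 196 N down at 4.36 m → arm 4.36 m, τ = 196 × 4.36 = 854.6 N·m clockwise.
Net load moment about support A = 1596 N·m clockwise.
Reaction R at support B is upward at 4.49 m, arm 4.49 m → moment R × 4.49 counterclockwise.
Setting net torque to zero: R × 4.49 = 1596 → R = 355 N.

R_B ≈ 355 N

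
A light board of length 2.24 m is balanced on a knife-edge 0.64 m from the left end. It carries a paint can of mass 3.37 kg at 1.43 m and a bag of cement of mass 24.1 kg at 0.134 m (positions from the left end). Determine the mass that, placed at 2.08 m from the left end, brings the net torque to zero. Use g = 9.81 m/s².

m ≈ 6.62 kg

Taking torques about the knife-edge (at 0.64 m from the left end):
Paint can: 3.37 × 9.81 = 33.06 N down at 1.43 m → arm 0.79 m, τ = 33.06 × 0.79 = 26.12 N·m clockwise.
Bag of cement: 24.1 × 9.81 = 236.4 N down at 0.134 m → arm 0.506 m, τ = 236.4 × 0.506 = 119.6 N·m counterclockwise.
Net moment of known loads = 93.48 N·m counterclockwise.
An unknown mass m at 2.08 m has arm 1.44 m; its moment is m·g·1.44 clockwise.
Στ = 0 ⇒ m × 9.81 × 1.44 = 93.48 ⇒ m = 93.48 / (9.81 × 1.44) = 6.62 kg.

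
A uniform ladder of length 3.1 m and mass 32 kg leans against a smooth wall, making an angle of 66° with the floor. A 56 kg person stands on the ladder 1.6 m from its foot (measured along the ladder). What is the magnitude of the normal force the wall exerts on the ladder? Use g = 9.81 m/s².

N_wall ≈ 196 N

Take moments about the foot of the ladder.
Ladder weight 32×9.81 = 313.9 N acts at 1.55 m along the ladder; its horizontal arm is 1.55·cos66° = 0.6304 m → τ = 197.9 N·m clockwise.
Person: 56×9.81 = 549.4 N at 1.6 m → arm 0.6508 m → τ = 357.5 N·m clockwise.
Wall normal N acts horizontally at the top; its moment arm is the height L sinθ = 3.1·sin66° = 2.832 m, counterclockwise.
For rotational equilibrium, N × 2.832 = 555.4, so N = 196 N.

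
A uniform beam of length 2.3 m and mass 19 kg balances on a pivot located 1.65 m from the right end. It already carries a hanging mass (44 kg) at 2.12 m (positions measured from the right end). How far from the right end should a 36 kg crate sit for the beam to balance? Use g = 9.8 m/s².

Taking torques about the pivot (at 1.65 m from the right end):
Beam weight: 19 × 9.8 = 186.2 N down at 1.15 m → arm 0.5 m, τ = 186.2 × 0.5 = 93.1 N·m clockwise.
Hanging mass: 44 × 9.8 = 431.2 N down at 2.12 m → arm 0.47 m, τ = 431.2 × 0.47 = 202.7 N·m counterclockwise.
Net moment of existing loads = 109.6 N·m counterclockwise.
The crate weighs 36 × 9.8 = 352.8 N and must supply an equal clockwise moment, so its lever arm about the pivot is 109.6 / 352.8 = 0.311 m.
That puts it at 1.65 − 0.311 = 1.34 m from the right end.

x ≈ 1.34 m from the right end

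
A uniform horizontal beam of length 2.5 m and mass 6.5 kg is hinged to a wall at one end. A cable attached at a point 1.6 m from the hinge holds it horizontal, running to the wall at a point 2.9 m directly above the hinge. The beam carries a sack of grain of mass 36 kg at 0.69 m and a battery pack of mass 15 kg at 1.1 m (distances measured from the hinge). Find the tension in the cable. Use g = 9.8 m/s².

T ≈ 346 N

Choose the hinge as the axis so the unknown hinge reaction has zero arm there.
Beam weight: 6.5 × 9.8 = 63.7 N down at 1.25 m → arm 1.25 m, τ = 63.7 × 1.25 = 79.62 N·m clockwise.
Sack of grain: 36 × 9.8 = 352.8 N down at 0.69 m → arm 0.69 m, τ = 352.8 × 0.69 = 243.4 N·m clockwise.
Battery pack: 15 × 9.8 = 147 N down at 1.1 m → arm 1.1 m, τ = 147 × 1.1 = 161.7 N·m clockwise.
Total clockwise load moment = 484.7 N·m.
The cable tension T acts at 1.6 m; only its component perpendicular to the beam, T sinθ, produces torque. sinθ = h/√(h²+d²) = 2.9/√(2.9²+1.6²) = 0.8756.
For rotational equilibrium, T × 1.6 × 0.8756 = 484.7, so T = 484.7 / 1.401 = 346 N.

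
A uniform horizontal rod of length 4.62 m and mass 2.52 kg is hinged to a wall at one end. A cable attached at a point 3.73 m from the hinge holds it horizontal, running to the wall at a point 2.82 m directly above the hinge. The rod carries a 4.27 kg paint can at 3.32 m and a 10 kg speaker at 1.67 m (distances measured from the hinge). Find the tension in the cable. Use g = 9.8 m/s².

Take moments about the hinge.
Beam weight: 2.52 × 9.8 = 24.7 N down at 2.31 m → arm 2.31 m, τ = 24.7 × 2.31 = 57.06 N·m clockwise.
Paint can: 4.27 × 9.8 = 41.85 N down at 3.32 m → arm 3.32 m, τ = 41.85 × 3.32 = 138.9 N·m clockwise.
Speaker: 10 × 9.8 = 98 N down at 1.67 m → arm 1.67 m, τ = 98 × 1.67 = 163.7 N·m clockwise.
Total clockwise load moment = 359.7 N·m.
The cable tension T acts at 3.73 m; only its component perpendicular to the rod, T sinθ, produces torque. sinθ = h/√(h²+d²) = 2.82/√(2.82²+3.73²) = 0.6031.
For rotational equilibrium, T × 3.73 × 0.6031 = 359.7, so T = 359.7 / 2.25 = 160 N.

T ≈ 160 N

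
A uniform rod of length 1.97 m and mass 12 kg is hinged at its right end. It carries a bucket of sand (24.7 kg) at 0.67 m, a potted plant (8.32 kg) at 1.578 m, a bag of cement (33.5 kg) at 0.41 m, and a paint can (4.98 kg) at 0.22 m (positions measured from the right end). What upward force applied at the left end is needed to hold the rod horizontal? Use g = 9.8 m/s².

F ≈ 280 N

Take moments about the right end.
Beam weight: 12 × 9.8 = 117.6 N down at 0.985 m → arm 0.985 m, τ = 117.6 × 0.985 = 115.8 N·m counterclockwise.
Bucket of sand: 24.7 × 9.8 = 242.1 N down at 0.67 m → arm 0.67 m, τ = 242.1 × 0.67 = 162.2 N·m counterclockwise.
Potted plant: 8.32 × 9.8 = 81.54 N down at 1.578 m → arm 1.578 m, τ = 81.54 × 1.578 = 128.7 N·m counterclockwise.
Bag of cement: 33.5 × 9.8 = 328.3 N down at 0.41 m → arm 0.41 m, τ = 328.3 × 0.41 = 134.6 N·m counterclockwise.
Paint can: 4.98 × 9.8 = 48.8 N down at 0.22 m → arm 0.22 m, τ = 48.8 × 0.22 = 10.74 N·m counterclockwise.
Net moment of the loads = 552 N·m counterclockwise.
The upward force F acts at the left end, arm 1.97 m, giving F × 1.97 clockwise.
Setting net torque to zero: F × 1.97 = 552 → F = 552 / 1.97 = 280 N.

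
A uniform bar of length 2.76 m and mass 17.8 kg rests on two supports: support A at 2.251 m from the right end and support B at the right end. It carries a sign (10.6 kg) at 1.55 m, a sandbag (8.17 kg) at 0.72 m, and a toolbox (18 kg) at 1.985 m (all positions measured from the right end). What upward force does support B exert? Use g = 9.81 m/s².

Choose support A as the axis so its reaction then has zero moment arm.
Beam weight: 17.8 × 9.81 = 174.6 N down at 1.38 m → arm 0.871 m, τ = 174.6 × 0.871 = 152.1 N·m clockwise.
Sign: 10.6 × 9.81 = 104 N down at 1.55 m → arm 0.701 m, τ = 104 × 0.701 = 72.9 N·m clockwise.
Sandbag: 8.17 × 9.81 = 80.15 N down at 0.72 m → arm 1.531 m, τ = 80.15 × 1.531 = 122.7 N·m clockwise.
Toolbox: 18 × 9.81 = 176.6 N down at 1.985 m → arm 0.266 m, τ = 176.6 × 0.266 = 46.98 N·m clockwise.
Net load moment about support A = 394.7 N·m clockwise.
Reaction R at support B is upward at 0 m, arm 2.251 m → moment R × 2.251 counterclockwise.
Setting net torque to zero: R × 2.251 = 394.7 → R = 175 N.

R_B ≈ 175 N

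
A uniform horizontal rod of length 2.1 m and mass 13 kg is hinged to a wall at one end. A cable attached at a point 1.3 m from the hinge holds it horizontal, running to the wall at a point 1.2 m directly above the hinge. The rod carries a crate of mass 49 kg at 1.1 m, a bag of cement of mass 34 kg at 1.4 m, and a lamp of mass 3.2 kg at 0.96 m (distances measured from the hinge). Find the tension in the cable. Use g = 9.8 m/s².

About the hinge:
Beam weight: 13 × 9.8 = 127.4 N down at 1.05 m → arm 1.05 m, τ = 127.4 × 1.05 = 133.8 N·m clockwise.
Crate: 49 × 9.8 = 480.2 N down at 1.1 m → arm 1.1 m, τ = 480.2 × 1.1 = 528.2 N·m clockwise.
Bag of cement: 34 × 9.8 = 333.2 N down at 1.4 m → arm 1.4 m, τ = 333.2 × 1.4 = 466.5 N·m clockwise.
Lamp: 3.2 × 9.8 = 31.36 N down at 0.96 m → arm 0.96 m, τ = 31.36 × 0.96 = 30.11 N·m clockwise.
Total clockwise load moment = 1159 N·m.
The cable tension T acts at 1.3 m; only its component perpendicular to the rod, T sinθ, produces torque. sinθ = h/√(h²+d²) = 1.2/√(1.2²+1.3²) = 0.6783.
Setting net torque to zero: T × 1.3 × 0.6783 = 1159 → T = 1159 / 0.8818 = 1310 N.

T ≈ 1310 N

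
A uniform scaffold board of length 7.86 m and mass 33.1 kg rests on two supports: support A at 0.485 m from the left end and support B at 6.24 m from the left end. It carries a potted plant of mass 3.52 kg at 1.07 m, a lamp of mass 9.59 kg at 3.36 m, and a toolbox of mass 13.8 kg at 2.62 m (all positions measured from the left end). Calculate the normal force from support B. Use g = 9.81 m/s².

About support A:
Beam weight: 33.1 × 9.81 = 324.7 N down at 3.93 m → arm 3.445 m, τ = 324.7 × 3.445 = 1119 N·m clockwise.
Potted plant: 3.52 × 9.81 = 34.53 N down at 1.07 m → arm 0.585 m, τ = 34.53 × 0.585 = 20.2 N·m clockwise.
Lamp: 9.59 × 9.81 = 94.08 N down at 3.36 m → arm 2.875 m, τ = 94.08 × 2.875 = 270.5 N·m clockwise.
Toolbox: 13.8 × 9.81 = 135.4 N down at 2.62 m → arm 2.135 m, τ = 135.4 × 2.135 = 289.1 N·m clockwise.
Net load moment about support A = 1699 N·m clockwise.
Reaction R at support B is upward at 6.24 m, arm 5.755 m → moment R × 5.755 counterclockwise.
For rotational equilibrium, R × 5.755 = 1699, so R = 295 N.

R_B ≈ 295 N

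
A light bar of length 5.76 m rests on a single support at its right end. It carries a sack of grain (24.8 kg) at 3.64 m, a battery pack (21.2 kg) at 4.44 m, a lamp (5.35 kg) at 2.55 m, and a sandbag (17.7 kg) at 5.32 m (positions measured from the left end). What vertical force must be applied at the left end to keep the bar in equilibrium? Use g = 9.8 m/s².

About the right end:
Sack of grain: 24.8 × 9.8 = 243 N down at 3.64 m → arm 2.12 m, τ = 243 × 2.12 = 515.2 N·m counterclockwise.
Battery pack: 21.2 × 9.8 = 207.8 N down at 4.44 m → arm 1.32 m, τ = 207.8 × 1.32 = 274.3 N·m counterclockwise.
Lamp: 5.35 × 9.8 = 52.43 N down at 2.55 m → arm 3.21 m, τ = 52.43 × 3.21 = 168.3 N·m counterclockwise.
Sandbag: 17.7 × 9.8 = 173.5 N down at 5.32 m → arm 0.44 m, τ = 173.5 × 0.44 = 76.34 N·m counterclockwise.
Net moment of the loads = 1034 N·m counterclockwise.
The upward force F acts at the left end, arm 5.76 m, giving F × 5.76 clockwise.
Setting net torque to zero: F × 5.76 = 1034 → F = 1034 / 5.76 = 180 N.

F ≈ 180 N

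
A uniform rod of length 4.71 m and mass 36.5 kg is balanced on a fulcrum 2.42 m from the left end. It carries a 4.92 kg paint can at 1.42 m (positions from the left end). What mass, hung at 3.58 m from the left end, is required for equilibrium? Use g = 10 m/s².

Taking torques about the fulcrum (at 2.42 m from the left end):
Beam weight: 36.5 × 10 = 365 N down at 2.355 m → arm 0.065 m, τ = 365 × 0.065 = 23.73 N·m counterclockwise.
Paint can: 4.92 × 10 = 49.2 N down at 1.42 m → arm 1 m, τ = 49.2 × 1 = 49.2 N·m counterclockwise.
Net moment of known loads = 72.93 N·m counterclockwise.
An unknown mass m at 3.58 m has arm 1.16 m; its moment is m·g·1.16 clockwise.
Στ = 0 ⇒ m × 10 × 1.16 = 72.93 ⇒ m = 72.93 / (10 × 1.16) = 6.29 kg.

m ≈ 6.29 kg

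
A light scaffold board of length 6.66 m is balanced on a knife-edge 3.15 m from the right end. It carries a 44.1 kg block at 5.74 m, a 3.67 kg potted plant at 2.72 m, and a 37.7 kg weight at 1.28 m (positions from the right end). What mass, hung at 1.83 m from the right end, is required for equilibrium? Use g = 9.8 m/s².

m ≈ 31.9 kg

Take moments about the knife-edge (at 3.15 m from the right end).
Block: 44.1 × 9.8 = 432.2 N down at 5.74 m → arm 2.59 m, τ = 432.2 × 2.59 = 1119 N·m counterclockwise.
Potted plant: 3.67 × 9.8 = 35.97 N down at 2.72 m → arm 0.43 m, τ = 35.97 × 0.43 = 15.47 N·m clockwise.
Weight: 37.7 × 9.8 = 369.5 N down at 1.28 m → arm 1.87 m, τ = 369.5 × 1.87 = 691 N·m clockwise.
Net moment of known loads = 412.5 N·m counterclockwise.
An unknown mass m at 1.83 m has arm 1.32 m; its moment is m·g·1.32 clockwise.
Balancing moments: m × 9.8 × 1.32 = 412.5, giving m = 412.5 / (9.8 × 1.32) = 31.9 kg.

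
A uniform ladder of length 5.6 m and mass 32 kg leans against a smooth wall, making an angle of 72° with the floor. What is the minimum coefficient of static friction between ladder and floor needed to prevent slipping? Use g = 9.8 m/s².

About the foot of the ladder:
Ladder weight 32×9.8 = 313.6 N acts at 2.8 m along the ladder; its horizontal arm is 2.8·cos72° = 0.8652 m → τ = 271.3 N·m clockwise.
Wall normal N acts horizontally at the top; its moment arm is the height L sinθ = 5.6·sin72° = 5.326 m, counterclockwise.
Setting net torque to zero: N × 5.326 = 271.3 → N = 50.94 N.
ΣFx = 0 ⇒ f = N_wall = 50.94 N. ΣFy = 0 ⇒ N_floor = 313.6 N.
μ_min = f / N_floor = 50.94 / 313.6 = 0.162.

μ_min ≈ 0.162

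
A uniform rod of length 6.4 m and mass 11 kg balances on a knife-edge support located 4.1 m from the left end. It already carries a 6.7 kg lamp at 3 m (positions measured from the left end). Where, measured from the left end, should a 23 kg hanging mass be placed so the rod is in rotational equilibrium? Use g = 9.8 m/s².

About the knife-edge support (at 4.1 m from the left end):
Beam weight: 11 × 9.8 = 107.8 N down at 3.2 m → arm 0.9 m, τ = 107.8 × 0.9 = 97.02 N·m counterclockwise.
Lamp: 6.7 × 9.8 = 65.66 N down at 3 m → arm 1.1 m, τ = 65.66 × 1.1 = 72.23 N·m counterclockwise.
Net moment of existing loads = 169.2 N·m counterclockwise.
The hanging mass weighs 23 × 9.8 = 225.4 N and must supply an equal clockwise moment, so its lever arm about the knife-edge support is 169.2 / 225.4 = 0.751 m.
That puts it at 4.1 + 0.751 = 4.85 m from the left end.

x ≈ 4.85 m from the left end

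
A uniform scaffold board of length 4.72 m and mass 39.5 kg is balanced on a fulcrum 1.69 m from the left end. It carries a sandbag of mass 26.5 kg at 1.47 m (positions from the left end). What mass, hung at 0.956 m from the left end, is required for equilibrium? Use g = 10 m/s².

m ≈ 28.1 kg

Sum moments about the fulcrum (at 1.69 m from the left end) (the support reaction has zero arm there).
Beam weight: 39.5 × 10 = 395 N down at 2.36 m → arm 0.67 m, τ = 395 × 0.67 = 264.7 N·m clockwise.
Sandbag: 26.5 × 10 = 265 N down at 1.47 m → arm 0.22 m, τ = 265 × 0.22 = 58.3 N·m counterclockwise.
Net moment of known loads = 206.4 N·m clockwise.
An unknown mass m at 0.956 m has arm 0.734 m; its moment is m·g·0.734 counterclockwise.
Στ = 0 ⇒ m × 10 × 0.734 = 206.4 ⇒ m = 206.4 / (10 × 0.734) = 28.1 kg.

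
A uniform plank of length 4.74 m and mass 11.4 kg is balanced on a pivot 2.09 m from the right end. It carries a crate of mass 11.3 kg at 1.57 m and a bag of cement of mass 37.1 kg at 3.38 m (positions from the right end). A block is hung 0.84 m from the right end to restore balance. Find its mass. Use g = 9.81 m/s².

Choose the pivot (at 2.09 m from the right end) as the axis so the support reaction has zero arm there.
Beam weight: 11.4 × 9.81 = 111.8 N down at 2.37 m → arm 0.28 m, τ = 111.8 × 0.28 = 31.3 N·m counterclockwise.
Crate: 11.3 × 9.81 = 110.9 N down at 1.57 m → arm 0.52 m, τ = 110.9 × 0.52 = 57.67 N·m clockwise.
Bag of cement: 37.1 × 9.81 = 364 N down at 3.38 m → arm 1.29 m, τ = 364 × 1.29 = 469.6 N·m counterclockwise.
Net moment of known loads = 443.2 N·m counterclockwise.
An unknown mass m at 0.84 m has arm 1.25 m; its moment is m·g·1.25 clockwise.
Setting net torque to zero: m × 9.81 × 1.25 = 443.2 → m = 443.2 / (9.81 × 1.25) = 36.1 kg.

m ≈ 36.1 kg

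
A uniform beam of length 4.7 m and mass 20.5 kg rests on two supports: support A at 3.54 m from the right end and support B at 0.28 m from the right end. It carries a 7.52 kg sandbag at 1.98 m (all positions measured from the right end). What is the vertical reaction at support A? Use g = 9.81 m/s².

R_A ≈ 166 N

About support B:
Beam weight: 20.5 × 9.81 = 201.1 N down at 2.35 m → arm 2.07 m, τ = 201.1 × 2.07 = 416.3 N·m counterclockwise.
Sandbag: 7.52 × 9.81 = 73.77 N down at 1.98 m → arm 1.7 m, τ = 73.77 × 1.7 = 125.4 N·m counterclockwise.
Net load moment about support B = 541.7 N·m counterclockwise.
Reaction R at support A is upward at 3.54 m, arm 3.26 m → moment R × 3.26 clockwise.
Balancing moments: R × 3.26 = 541.7, giving R = 166 N.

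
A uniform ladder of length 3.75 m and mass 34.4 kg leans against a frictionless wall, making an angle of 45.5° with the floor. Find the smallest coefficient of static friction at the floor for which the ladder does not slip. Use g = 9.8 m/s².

μ_min ≈ 0.491

Take moments about the foot of the ladder.
Ladder weight 34.4×9.8 = 337.1 N acts at 1.875 m along the ladder; its horizontal arm is 1.875·cos45.5° = 1.314 m → τ = 442.9 N·m clockwise.
Wall normal N acts horizontally at the top; its moment arm is the height L sinθ = 3.75·sin45.5° = 2.675 m, counterclockwise.
Setting net torque to zero: N × 2.675 = 442.9 → N = 165.6 N.
ΣFx = 0 ⇒ f = N_wall = 165.6 N. ΣFy = 0 ⇒ N_floor = 337.1 N.
μ_min = f / N_floor = 165.6 / 337.1 = 0.491.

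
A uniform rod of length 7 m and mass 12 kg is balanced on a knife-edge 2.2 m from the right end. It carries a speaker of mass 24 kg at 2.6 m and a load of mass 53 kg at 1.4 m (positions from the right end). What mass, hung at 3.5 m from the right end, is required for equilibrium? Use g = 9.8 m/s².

About the knife-edge (at 2.2 m from the right end):
Beam weight: 12 × 9.8 = 117.6 N down at 3.5 m → arm 1.3 m, τ = 117.6 × 1.3 = 152.9 N·m counterclockwise.
Speaker: 24 × 9.8 = 235.2 N down at 2.6 m → arm 0.4 m, τ = 235.2 × 0.4 = 94.08 N·m counterclockwise.
Load: 53 × 9.8 = 519.4 N down at 1.4 m → arm 0.8 m, τ = 519.4 × 0.8 = 415.5 N·m clockwise.
Net moment of known loads = 168.5 N·m clockwise.
An unknown mass m at 3.5 m has arm 1.3 m; its moment is m·g·1.3 counterclockwise.
For rotational equilibrium, m × 9.8 × 1.3 = 168.5, so m = 168.5 / (9.8 × 1.3) = 13.2 kg.

m ≈ 13.2 kg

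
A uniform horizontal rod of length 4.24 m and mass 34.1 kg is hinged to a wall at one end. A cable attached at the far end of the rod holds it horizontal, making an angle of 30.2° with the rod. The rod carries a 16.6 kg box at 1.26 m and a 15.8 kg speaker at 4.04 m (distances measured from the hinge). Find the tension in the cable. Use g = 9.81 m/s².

T ≈ 722 N

Choose the hinge as the axis so the unknown hinge reaction has zero arm there.
Beam weight: 34.1 × 9.81 = 334.5 N down at 2.12 m → arm 2.12 m, τ = 334.5 × 2.12 = 709.1 N·m clockwise.
Box: 16.6 × 9.81 = 162.8 N down at 1.26 m → arm 1.26 m, τ = 162.8 × 1.26 = 205.1 N·m clockwise.
Speaker: 15.8 × 9.81 = 155 N down at 4.04 m → arm 4.04 m, τ = 155 × 4.04 = 626.2 N·m clockwise.
Total clockwise load moment = 1540 N·m.
The cable tension T acts at 4.24 m; only its component perpendicular to the rod, T sinθ, produces torque. sin 30.2° = 0.503.
Setting net torque to zero: T × 4.24 × 0.503 = 1540 → T = 1540 / 2.133 = 722 N.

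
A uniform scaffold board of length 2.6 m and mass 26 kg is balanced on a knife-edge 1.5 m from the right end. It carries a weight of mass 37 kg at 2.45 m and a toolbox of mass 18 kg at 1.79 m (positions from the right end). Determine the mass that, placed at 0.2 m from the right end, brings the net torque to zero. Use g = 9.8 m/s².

Choose the knife-edge (at 1.5 m from the right end) as the axis so the support reaction has zero arm there.
Beam weight: 26 × 9.8 = 254.8 N down at 1.3 m → arm 0.2 m, τ = 254.8 × 0.2 = 50.96 N·m clockwise.
Weight: 37 × 9.8 = 362.6 N down at 2.45 m → arm 0.95 m, τ = 362.6 × 0.95 = 344.5 N·m counterclockwise.
Toolbox: 18 × 9.8 = 176.4 N down at 1.79 m → arm 0.29 m, τ = 176.4 × 0.29 = 51.16 N·m counterclockwise.
Net moment of known loads = 344.7 N·m counterclockwise.
An unknown mass m at 0.2 m has arm 1.3 m; its moment is m·g·1.3 clockwise.
For rotational equilibrium, m × 9.8 × 1.3 = 344.7, so m = 344.7 / (9.8 × 1.3) = 27.1 kg.

m ≈ 27.1 kg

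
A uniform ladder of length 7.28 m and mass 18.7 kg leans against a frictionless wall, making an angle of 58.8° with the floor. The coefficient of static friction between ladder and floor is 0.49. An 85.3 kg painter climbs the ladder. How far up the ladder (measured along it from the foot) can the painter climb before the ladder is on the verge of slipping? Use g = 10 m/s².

About the foot of the ladder:
Ladder weight 18.7×10 = 187 N acts at 3.64 m along the ladder; its horizontal arm is 3.64·cos58.8° = 1.886 m → τ = 352.7 N·m clockwise.
Painter weight 85.3×10 = 853 N at distance d → arm d·cos58.8° → τ = 853·d·0.518 clockwise.
Wall normal N at the top has arm L sinθ = 6.227 m counterclockwise, so Στ = 0 gives N·6.227 = 352.7 + 441.9·d.
ΣFy = 0 ⇒ N_floor = 1040 N, so the maximum friction is μ_s·N_floor = 0.49×1040 = 509.6 N. ΣFx = 0 ⇒ N_wall = f, so at the slipping point N = 509.6 N.
Substituting: 509.6×6.227 = 352.7 + 441.9·d ⇒ d = (3173 − 352.7) / 441.9 = 6.38 m.

d ≈ 6.38 m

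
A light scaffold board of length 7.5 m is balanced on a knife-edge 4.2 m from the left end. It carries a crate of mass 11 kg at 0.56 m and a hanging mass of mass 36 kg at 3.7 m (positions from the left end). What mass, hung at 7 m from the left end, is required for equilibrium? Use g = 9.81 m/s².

m ≈ 20.7 kg

Take moments about the knife-edge (at 4.2 m from the left end).
Crate: 11 × 9.81 = 107.9 N down at 0.56 m → arm 3.64 m, τ = 107.9 × 3.64 = 392.8 N·m counterclockwise.
Hanging mass: 36 × 9.81 = 353.2 N down at 3.7 m → arm 0.5 m, τ = 353.2 × 0.5 = 176.6 N·m counterclockwise.
Net moment of known loads = 569.4 N·m counterclockwise.
An unknown mass m at 7 m has arm 2.8 m; its moment is m·g·2.8 clockwise.
For rotational equilibrium, m × 9.81 × 2.8 = 569.4, so m = 569.4 / (9.81 × 2.8) = 20.7 kg.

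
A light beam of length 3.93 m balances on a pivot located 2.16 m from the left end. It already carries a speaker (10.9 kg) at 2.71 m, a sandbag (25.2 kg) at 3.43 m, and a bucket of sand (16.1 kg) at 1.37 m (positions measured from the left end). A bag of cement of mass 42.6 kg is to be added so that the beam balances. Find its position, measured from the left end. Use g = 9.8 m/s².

x ≈ 1.57 m from the left end

Sum moments about the pivot (at 2.16 m from the left end) (the support reaction has zero arm there).
Speaker: 10.9 × 9.8 = 106.8 N down at 2.71 m → arm 0.55 m, τ = 106.8 × 0.55 = 58.74 N·m clockwise.
Sandbag: 25.2 × 9.8 = 247 N down at 3.43 m → arm 1.27 m, τ = 247 × 1.27 = 313.7 N·m clockwise.
Bucket of sand: 16.1 × 9.8 = 157.8 N down at 1.37 m → arm 0.79 m, τ = 157.8 × 0.79 = 124.7 N·m counterclockwise.
Net moment of existing loads = 247.7 N·m clockwise.
The bag of cement weighs 42.6 × 9.8 = 417.5 N and must supply an equal counterclockwise moment, so its lever arm about the pivot is 247.7 / 417.5 = 0.593 m.
That puts it at 2.16 − 0.593 = 1.57 m from the left end.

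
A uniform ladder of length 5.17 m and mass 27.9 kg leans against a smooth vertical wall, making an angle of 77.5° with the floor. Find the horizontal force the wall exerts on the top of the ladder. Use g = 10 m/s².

N_wall ≈ 30.9 N

Take moments about the foot of the ladder.
Ladder weight 27.9×10 = 279 N acts at 2.585 m along the ladder; its horizontal arm is 2.585·cos77.5° = 0.5595 m → τ = 156.1 N·m clockwise.
Wall normal N acts horizontally at the top; its moment arm is the height L sinθ = 5.17·sin77.5° = 5.047 m, counterclockwise.
Setting net torque to zero: N × 5.047 = 156.1 → N = 30.9 N.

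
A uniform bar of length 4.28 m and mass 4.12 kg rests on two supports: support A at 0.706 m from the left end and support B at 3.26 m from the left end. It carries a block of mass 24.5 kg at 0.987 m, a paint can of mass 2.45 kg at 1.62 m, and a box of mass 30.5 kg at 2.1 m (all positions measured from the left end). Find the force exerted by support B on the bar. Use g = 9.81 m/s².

R_B ≈ 221 N

Taking torques about support A:
Beam weight: 4.12 × 9.81 = 40.42 N down at 2.14 m → arm 1.434 m, τ = 40.42 × 1.434 = 57.96 N·m clockwise.
Block: 24.5 × 9.81 = 240.3 N down at 0.987 m → arm 0.281 m, τ = 240.3 × 0.281 = 67.52 N·m clockwise.
Paint can: 2.45 × 9.81 = 24.03 N down at 1.62 m → arm 0.914 m, τ = 24.03 × 0.914 = 21.96 N·m clockwise.
Box: 30.5 × 9.81 = 299.2 N down at 2.1 m → arm 1.394 m, τ = 299.2 × 1.394 = 417.1 N·m clockwise.
Net load moment about support A = 564.5 N·m clockwise.
Reaction R at support B is upward at 3.26 m, arm 2.554 m → moment R × 2.554 counterclockwise.
For rotational equilibrium, R × 2.554 = 564.5, so R = 221 N.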